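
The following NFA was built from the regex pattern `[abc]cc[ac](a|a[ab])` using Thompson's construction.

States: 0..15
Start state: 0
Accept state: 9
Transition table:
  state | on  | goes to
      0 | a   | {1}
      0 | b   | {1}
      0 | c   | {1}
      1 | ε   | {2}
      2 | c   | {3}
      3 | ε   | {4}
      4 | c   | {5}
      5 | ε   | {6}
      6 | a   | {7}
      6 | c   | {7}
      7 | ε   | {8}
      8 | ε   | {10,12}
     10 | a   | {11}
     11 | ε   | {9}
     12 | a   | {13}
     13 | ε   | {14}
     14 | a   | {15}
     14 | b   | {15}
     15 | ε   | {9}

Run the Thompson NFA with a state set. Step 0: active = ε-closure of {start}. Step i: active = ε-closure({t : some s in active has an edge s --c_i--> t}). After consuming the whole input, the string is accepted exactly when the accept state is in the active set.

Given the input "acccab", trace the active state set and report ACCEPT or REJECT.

initial (ε-close {0}): {0}
'a' @ 1: {1,2}
'c' @ 2: {3,4}
'c' @ 3: {5,6}
'c' @ 4: {7,8,10,12}
'a' @ 5: {9,11,13,14}  (accept∈set)
'b' @ 6: {9,15}  (accept∈set)
final: {9,15}; accept 9 in set

Answer: ACCEPT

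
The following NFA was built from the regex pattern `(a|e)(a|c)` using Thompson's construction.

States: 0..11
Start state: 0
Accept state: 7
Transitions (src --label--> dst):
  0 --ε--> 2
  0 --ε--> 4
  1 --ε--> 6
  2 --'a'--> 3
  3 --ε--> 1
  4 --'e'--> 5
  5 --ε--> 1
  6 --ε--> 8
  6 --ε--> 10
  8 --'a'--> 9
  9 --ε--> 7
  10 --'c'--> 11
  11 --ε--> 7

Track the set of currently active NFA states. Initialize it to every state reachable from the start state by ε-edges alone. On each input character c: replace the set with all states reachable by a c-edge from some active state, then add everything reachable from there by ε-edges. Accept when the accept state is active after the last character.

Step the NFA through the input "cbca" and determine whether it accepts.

Answer: REJECT

Trace:
S₀ = ε-closure({0}) = {0,2,4}
'c' @ 1: {}  — no active states
rest 'bca' ignored (set empty)
end set {} — state 7 not in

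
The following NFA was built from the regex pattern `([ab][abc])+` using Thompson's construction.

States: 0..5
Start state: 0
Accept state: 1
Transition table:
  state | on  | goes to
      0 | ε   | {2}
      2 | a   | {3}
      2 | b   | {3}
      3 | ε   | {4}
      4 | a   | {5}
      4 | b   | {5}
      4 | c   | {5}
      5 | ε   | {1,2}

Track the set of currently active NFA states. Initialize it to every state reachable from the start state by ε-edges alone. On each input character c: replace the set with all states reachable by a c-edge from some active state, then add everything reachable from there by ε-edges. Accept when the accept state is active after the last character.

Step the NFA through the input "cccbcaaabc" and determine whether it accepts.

Answer: REJECT

Trace:
start: ε-closure({0}) = {0,2}
'c' @ 1: {}  — dead — no transitions
rest 'ccbcaaabc' ignored (set empty)
end set {} — state 1 not in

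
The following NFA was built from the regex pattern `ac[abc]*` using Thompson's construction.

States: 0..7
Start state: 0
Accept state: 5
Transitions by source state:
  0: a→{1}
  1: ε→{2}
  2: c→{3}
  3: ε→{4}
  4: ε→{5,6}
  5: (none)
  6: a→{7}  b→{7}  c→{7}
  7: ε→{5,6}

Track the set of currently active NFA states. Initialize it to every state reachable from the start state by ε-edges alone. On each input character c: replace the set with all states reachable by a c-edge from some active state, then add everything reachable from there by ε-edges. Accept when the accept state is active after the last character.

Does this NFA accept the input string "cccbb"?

start: ε-closure({0}) = {0}
'c' @ 1: {}  — no active states
rest 'ccbb' ignored (set empty)
after full input: {}  (accept=5 not in)

Answer: REJECT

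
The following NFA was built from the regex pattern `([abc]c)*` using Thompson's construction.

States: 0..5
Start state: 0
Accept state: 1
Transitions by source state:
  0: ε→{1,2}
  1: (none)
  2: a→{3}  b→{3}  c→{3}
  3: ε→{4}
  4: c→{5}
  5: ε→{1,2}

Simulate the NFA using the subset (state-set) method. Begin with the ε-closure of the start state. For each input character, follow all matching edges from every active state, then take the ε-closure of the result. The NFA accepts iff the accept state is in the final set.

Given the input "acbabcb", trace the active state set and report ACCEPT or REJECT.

Answer: REJECT

Derivation:
start: ε-closure({0}) = {0,1,2}
'a' @ 1: {3,4}
'c' @ 2: {1,2,5}  ✓accept
'b' @ 3: {3,4}
'a' @ 4: {}  — dead — no transitions
rest 'bcb' ignored (set empty)
final: {}; accept 1 not in set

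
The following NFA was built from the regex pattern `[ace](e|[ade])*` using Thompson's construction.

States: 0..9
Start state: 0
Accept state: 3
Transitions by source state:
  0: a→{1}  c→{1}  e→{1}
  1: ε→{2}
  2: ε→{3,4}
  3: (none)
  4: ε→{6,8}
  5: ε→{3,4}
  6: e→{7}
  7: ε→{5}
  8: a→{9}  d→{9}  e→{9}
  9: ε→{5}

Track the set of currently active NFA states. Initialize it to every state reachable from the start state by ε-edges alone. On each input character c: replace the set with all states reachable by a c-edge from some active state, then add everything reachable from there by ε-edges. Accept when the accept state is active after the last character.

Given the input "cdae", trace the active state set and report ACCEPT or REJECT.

Answer: ACCEPT

Trace:
initial (ε-close {0}): {0}
'c' @ 1: {1,2,3,4,6,8}  [accepting]
'd' @ 2: {3,4,5,6,8,9}  [accepting]
'a' @ 3: {3,4,5,6,8,9}  [accepting]
'e' @ 4: {3,4,5,6,7,8,9}  [accepting]
final: {3,4,5,6,7,8,9}; accept 3 in set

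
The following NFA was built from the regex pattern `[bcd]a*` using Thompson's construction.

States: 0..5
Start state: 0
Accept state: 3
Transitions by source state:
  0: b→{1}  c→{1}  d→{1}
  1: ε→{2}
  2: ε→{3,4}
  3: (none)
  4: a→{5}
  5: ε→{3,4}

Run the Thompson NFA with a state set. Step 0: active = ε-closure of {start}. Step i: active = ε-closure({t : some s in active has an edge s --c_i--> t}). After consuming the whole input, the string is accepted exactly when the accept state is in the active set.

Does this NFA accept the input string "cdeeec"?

S₀ = ε-closure({0}) = {0}
'c' @ 1: {1,2,3,4}  (accept∈set)
'd' @ 2: {}  — state set empty
rest 'eeec' ignored (set empty)
final: {}; accept 3 not in set

Answer: REJECT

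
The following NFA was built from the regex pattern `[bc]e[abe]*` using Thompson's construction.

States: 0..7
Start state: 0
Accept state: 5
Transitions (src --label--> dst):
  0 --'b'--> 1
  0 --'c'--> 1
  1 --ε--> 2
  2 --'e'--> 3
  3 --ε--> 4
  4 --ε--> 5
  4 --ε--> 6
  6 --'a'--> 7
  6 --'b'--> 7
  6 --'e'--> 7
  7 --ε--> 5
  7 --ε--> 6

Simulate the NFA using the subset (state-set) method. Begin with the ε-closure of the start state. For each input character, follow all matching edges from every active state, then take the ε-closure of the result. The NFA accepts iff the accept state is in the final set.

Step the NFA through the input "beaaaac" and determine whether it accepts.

Answer: REJECT

Trace:
S₀ = ε-closure({0}) = {0}
'b' @ 1: {1,2}
'e' @ 2: {3,4,5,6}  (accept∈set)
'a' @ 3: {5,6,7}  (accept∈set)
'a' @ 4: {5,6,7}  (accept∈set)
'a' @ 5: {5,6,7}  (accept∈set)
'a' @ 6: {5,6,7}  (accept∈set)
'c' @ 7: {}  — no active states
after full input: {}  (accept=5 not in)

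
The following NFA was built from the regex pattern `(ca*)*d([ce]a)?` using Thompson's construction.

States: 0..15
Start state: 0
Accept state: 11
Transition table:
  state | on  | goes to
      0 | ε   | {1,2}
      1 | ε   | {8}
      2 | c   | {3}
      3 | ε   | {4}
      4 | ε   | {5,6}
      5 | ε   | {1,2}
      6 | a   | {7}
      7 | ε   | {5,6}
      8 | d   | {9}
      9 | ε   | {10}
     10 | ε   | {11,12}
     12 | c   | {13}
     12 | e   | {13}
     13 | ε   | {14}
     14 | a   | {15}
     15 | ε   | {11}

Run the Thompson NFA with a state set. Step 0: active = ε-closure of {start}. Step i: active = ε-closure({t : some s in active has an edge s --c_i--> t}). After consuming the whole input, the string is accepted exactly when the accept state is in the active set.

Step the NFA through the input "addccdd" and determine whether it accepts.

Answer: REJECT

Trace:
start: ε-closure({0}) = {0,1,2,8}
'a' @ 1: {}  — state set empty
rest 'ddccdd' ignored (set empty)
after full input: {}  (accept=11 not in)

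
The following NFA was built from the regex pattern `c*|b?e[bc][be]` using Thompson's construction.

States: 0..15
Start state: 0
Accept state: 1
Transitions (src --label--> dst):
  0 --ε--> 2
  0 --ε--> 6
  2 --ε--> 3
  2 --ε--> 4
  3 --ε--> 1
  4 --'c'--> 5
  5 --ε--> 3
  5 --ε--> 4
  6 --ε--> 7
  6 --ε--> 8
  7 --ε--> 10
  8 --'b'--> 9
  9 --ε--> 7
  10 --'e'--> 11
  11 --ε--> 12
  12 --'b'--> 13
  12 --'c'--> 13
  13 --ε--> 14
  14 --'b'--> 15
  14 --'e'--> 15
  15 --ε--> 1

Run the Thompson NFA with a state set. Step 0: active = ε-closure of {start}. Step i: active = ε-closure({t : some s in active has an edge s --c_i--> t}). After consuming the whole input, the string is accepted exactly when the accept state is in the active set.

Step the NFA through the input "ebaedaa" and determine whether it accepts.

Answer: REJECT

Trace:
S₀ = ε-closure({0}) = {0,1,2,3,4,6,7,8,10}
'e' @ 1: {11,12}
'b' @ 2: {13,14}
'a' @ 3: {}  — dead — no transitions
rest 'edaa' ignored (set empty)
after full input: {}  (accept=1 not in)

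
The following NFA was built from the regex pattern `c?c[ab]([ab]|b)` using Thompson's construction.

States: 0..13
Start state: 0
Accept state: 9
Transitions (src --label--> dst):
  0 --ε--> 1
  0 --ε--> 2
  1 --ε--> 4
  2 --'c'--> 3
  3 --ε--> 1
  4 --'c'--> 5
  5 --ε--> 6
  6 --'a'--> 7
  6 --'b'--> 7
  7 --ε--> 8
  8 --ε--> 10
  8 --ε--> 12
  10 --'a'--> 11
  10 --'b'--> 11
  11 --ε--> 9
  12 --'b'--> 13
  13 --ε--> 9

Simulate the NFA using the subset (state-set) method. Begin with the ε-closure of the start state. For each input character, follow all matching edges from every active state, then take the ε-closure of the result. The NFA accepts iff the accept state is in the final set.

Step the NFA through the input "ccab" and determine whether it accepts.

Answer: ACCEPT

Derivation:
initial (ε-close {0}): {0,1,2,4}
'c' @ 1: {1,3,4,5,6}
'c' @ 2: {5,6}
'a' @ 3: {7,8,10,12}
'b' @ 4: {9,11,13}  ✓accept
after full input: {9,11,13}  (accept=9 in)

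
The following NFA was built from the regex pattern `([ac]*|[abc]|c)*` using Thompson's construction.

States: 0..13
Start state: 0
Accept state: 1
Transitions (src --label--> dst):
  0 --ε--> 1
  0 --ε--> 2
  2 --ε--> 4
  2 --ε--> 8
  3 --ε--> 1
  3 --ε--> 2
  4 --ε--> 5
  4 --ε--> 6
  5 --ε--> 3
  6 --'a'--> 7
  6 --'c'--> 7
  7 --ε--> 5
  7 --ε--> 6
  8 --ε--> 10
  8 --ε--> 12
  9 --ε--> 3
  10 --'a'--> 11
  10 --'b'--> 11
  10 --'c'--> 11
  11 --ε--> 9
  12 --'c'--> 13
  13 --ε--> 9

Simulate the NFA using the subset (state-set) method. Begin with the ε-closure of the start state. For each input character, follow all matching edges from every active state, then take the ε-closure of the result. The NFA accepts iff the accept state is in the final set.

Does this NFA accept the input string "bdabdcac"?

start: ε-closure({0}) = {0,1,2,3,4,5,6,8,10,12}
'b' @ 1: {1,2,3,4,5,6,8,9,10,11,12}  (accept∈set)
'd' @ 2: {}  — dead — no transitions
rest 'abdcac' ignored (set empty)
final: {}; accept 1 not in set

Answer: REJECT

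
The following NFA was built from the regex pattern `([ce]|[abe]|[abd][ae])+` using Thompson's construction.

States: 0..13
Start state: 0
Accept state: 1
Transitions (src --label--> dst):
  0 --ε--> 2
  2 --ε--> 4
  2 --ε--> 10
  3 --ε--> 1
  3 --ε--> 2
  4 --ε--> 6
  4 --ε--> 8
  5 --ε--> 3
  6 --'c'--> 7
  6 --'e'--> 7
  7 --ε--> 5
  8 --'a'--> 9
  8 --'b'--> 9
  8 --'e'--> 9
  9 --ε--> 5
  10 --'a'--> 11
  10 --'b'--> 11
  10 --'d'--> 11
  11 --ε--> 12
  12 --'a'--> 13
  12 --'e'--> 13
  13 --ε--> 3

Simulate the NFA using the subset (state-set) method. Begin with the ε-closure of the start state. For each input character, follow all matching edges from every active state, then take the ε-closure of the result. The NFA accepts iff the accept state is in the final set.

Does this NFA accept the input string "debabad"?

Answer: REJECT

Derivation:
S₀ = ε-closure({0}) = {0,2,4,6,8,10}
'd' @ 1: {11,12}
'e' @ 2: {1,2,3,4,6,8,10,13}  [accepting]
'b' @ 3: {1,2,3,4,5,6,8,9,10,11,12}  [accepting]
'a' @ 4: {1,2,3,4,5,6,8,9,10,11,12,13}  [accepting]
'b' @ 5: {1,2,3,4,5,6,8,9,10,11,12}  [accepting]
'a' @ 6: {1,2,3,4,5,6,8,9,10,11,12,13}  [accepting]
'd' @ 7: {11,12}
after full input: {11,12}  (accept=1 not in)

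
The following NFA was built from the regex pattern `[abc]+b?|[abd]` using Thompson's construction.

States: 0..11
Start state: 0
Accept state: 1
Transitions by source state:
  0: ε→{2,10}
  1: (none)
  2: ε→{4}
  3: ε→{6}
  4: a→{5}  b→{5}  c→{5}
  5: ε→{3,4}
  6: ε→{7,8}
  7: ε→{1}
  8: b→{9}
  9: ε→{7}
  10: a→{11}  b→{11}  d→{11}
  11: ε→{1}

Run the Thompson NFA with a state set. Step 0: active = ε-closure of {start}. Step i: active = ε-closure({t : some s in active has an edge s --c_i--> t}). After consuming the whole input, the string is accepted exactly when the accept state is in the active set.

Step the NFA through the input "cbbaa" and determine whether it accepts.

start: ε-closure({0}) = {0,2,4,10}
'c' @ 1: {1,3,4,5,6,7,8}  [accepting]
'b' @ 2: {1,3,4,5,6,7,8,9}  [accepting]
'b' @ 3: {1,3,4,5,6,7,8,9}  [accepting]
'a' @ 4: {1,3,4,5,6,7,8}  [accepting]
'a' @ 5: {1,3,4,5,6,7,8}  [accepting]
after full input: {1,3,4,5,6,7,8}  (accept=1 in)

Answer: ACCEPT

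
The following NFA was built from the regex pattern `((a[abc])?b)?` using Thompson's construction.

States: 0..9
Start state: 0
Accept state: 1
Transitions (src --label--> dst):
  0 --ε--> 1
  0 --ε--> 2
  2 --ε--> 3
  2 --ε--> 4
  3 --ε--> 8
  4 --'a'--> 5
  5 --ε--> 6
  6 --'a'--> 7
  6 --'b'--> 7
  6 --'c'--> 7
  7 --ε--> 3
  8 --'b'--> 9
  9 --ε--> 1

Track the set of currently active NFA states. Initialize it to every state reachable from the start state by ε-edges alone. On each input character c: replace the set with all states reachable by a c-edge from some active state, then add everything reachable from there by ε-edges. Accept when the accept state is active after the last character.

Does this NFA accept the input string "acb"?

start: ε-closure({0}) = {0,1,2,3,4,8}
'a' @ 1: {5,6}
'c' @ 2: {3,7,8}
'b' @ 3: {1,9}  [accepting]
end set {1,9} — state 1 in

Answer: ACCEPT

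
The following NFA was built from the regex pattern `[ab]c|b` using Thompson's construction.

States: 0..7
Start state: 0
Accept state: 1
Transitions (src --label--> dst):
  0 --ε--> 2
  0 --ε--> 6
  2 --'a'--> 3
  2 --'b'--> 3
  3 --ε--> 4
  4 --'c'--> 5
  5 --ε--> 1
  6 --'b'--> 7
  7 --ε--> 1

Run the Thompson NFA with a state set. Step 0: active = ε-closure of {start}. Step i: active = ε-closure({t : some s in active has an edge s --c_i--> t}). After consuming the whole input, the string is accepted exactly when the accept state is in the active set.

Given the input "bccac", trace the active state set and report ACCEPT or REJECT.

initial (ε-close {0}): {0,2,6}
'b' @ 1: {1,3,4,7}  ✓accept
'c' @ 2: {1,5}  ✓accept
'c' @ 3: {}  — no active states
rest 'ac' ignored (set empty)
end set {} — state 1 not in

Answer: REJECT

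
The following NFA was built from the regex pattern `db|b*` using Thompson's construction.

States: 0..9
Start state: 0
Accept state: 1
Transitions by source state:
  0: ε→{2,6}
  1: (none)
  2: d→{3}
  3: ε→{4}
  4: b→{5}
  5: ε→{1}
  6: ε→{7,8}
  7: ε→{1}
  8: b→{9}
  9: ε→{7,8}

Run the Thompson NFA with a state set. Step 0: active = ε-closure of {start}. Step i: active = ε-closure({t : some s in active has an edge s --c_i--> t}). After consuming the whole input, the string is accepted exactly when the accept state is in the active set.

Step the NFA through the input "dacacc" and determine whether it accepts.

start: ε-closure({0}) = {0,1,2,6,7,8}
'd' @ 1: {3,4}
'a' @ 2: {}  — state set empty
rest 'cacc' ignored (set empty)
end set {} — state 1 not in

Answer: REJECT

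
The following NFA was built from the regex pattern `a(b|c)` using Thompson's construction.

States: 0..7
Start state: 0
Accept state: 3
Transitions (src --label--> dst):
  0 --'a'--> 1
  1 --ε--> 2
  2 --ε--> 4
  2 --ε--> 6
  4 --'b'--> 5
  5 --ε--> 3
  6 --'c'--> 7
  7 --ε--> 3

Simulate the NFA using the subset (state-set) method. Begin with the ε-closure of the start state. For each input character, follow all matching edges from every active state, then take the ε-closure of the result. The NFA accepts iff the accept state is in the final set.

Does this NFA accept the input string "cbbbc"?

initial (ε-close {0}): {0}
'c' @ 1: {}  — no active states
rest 'bbbc' ignored (set empty)
final: {}; accept 3 not in set

Answer: REJECT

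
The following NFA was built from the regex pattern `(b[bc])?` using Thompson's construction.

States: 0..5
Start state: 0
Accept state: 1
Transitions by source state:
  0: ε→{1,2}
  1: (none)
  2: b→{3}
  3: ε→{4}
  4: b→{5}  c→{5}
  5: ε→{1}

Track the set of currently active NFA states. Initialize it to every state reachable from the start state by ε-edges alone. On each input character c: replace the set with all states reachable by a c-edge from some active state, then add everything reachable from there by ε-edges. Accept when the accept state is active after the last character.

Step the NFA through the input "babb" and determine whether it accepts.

Answer: REJECT

Steps:
initial (ε-close {0}): {0,1,2}
'b' @ 1: {3,4}
'a' @ 2: {}  — dead — no transitions
rest 'bb' ignored (set empty)
final: {}; accept 1 not in set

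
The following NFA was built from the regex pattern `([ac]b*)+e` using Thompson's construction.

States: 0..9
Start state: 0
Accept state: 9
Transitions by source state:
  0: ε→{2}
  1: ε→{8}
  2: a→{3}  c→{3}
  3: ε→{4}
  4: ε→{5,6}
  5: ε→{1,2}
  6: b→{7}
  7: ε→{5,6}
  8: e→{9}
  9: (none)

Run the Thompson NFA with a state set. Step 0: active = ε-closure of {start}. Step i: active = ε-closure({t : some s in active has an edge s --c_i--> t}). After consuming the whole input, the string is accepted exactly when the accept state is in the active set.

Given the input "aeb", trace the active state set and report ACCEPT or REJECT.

Answer: REJECT

Trace:
initial (ε-close {0}): {0,2}
'a' @ 1: {1,2,3,4,5,6,8}
'e' @ 2: {9}  ✓accept
'b' @ 3: {}  — no active states
after full input: {}  (accept=9 not in)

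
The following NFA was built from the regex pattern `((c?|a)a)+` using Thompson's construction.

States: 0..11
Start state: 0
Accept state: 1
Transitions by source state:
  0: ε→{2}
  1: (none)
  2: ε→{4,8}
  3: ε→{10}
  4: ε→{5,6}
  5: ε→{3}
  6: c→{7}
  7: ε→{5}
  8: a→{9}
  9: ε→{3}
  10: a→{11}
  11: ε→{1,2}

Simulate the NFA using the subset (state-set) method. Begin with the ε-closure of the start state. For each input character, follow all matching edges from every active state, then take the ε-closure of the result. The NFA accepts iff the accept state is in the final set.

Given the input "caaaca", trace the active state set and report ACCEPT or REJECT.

initial (ε-close {0}): {0,2,3,4,5,6,8,10}
'c' @ 1: {3,5,7,10}
'a' @ 2: {1,2,3,4,5,6,8,10,11}  [accepting]
'a' @ 3: {1,2,3,4,5,6,8,9,10,11}  [accepting]
'a' @ 4: {1,2,3,4,5,6,8,9,10,11}  [accepting]
'c' @ 5: {3,5,7,10}
'a' @ 6: {1,2,3,4,5,6,8,10,11}  [accepting]
final: {1,2,3,4,5,6,8,10,11}; accept 1 in set

Answer: ACCEPT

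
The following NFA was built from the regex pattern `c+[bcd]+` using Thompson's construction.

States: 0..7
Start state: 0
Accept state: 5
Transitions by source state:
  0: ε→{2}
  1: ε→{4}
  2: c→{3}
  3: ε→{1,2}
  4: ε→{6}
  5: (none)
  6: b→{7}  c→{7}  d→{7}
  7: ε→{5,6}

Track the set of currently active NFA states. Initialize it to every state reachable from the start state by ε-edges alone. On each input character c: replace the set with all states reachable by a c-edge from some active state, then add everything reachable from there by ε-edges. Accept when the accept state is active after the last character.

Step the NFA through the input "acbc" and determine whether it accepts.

start: ε-closure({0}) = {0,2}
'a' @ 1: {}  — no active states
rest 'cbc' ignored (set empty)
end set {} — state 5 not in

Answer: REJECT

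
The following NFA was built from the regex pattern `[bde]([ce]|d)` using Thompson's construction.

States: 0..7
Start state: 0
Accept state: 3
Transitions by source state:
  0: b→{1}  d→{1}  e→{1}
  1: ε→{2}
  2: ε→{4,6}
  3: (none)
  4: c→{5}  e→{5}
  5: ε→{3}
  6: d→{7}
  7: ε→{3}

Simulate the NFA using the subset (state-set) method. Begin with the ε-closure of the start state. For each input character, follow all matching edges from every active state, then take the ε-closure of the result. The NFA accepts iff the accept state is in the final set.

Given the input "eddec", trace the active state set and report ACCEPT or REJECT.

Answer: REJECT

Trace:
initial (ε-close {0}): {0}
'e' @ 1: {1,2,4,6}
'd' @ 2: {3,7}  [accepting]
'd' @ 3: {}  — no active states
rest 'ec' ignored (set empty)
final: {}; accept 3 not in set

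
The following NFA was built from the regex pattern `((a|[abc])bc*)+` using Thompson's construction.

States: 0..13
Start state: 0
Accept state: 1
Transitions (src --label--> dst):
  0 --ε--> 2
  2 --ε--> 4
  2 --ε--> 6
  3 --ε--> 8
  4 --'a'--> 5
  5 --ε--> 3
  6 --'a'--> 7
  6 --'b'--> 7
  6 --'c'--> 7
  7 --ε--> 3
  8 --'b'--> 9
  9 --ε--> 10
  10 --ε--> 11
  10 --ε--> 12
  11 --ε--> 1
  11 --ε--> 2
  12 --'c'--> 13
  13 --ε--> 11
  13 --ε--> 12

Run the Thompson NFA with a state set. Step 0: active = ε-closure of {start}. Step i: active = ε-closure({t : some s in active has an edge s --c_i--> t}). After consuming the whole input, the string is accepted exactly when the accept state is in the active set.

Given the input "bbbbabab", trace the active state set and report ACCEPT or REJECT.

initial (ε-close {0}): {0,2,4,6}
'b' @ 1: {3,7,8}
'b' @ 2: {1,2,4,6,9,10,11,12}  ✓accept
'b' @ 3: {3,7,8}
'b' @ 4: {1,2,4,6,9,10,11,12}  ✓accept
'a' @ 5: {3,5,7,8}
'b' @ 6: {1,2,4,6,9,10,11,12}  ✓accept
'a' @ 7: {3,5,7,8}
'b' @ 8: {1,2,4,6,9,10,11,12}  ✓accept
after full input: {1,2,4,6,9,10,11,12}  (accept=1 in)

Answer: ACCEPT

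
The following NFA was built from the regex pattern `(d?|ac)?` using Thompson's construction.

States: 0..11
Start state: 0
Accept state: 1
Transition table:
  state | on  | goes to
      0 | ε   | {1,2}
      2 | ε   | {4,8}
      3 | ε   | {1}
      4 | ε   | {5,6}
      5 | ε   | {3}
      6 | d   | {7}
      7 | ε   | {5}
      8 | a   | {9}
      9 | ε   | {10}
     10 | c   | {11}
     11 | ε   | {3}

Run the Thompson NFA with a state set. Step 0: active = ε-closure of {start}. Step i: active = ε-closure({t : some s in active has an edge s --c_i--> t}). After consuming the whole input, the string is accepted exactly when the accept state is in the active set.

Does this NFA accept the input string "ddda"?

Answer: REJECT

Derivation:
S₀ = ε-closure({0}) = {0,1,2,3,4,5,6,8}
'd' @ 1: {1,3,5,7}  (accept∈set)
'd' @ 2: {}  — state set empty
rest 'da' ignored (set empty)
end set {} — state 1 not in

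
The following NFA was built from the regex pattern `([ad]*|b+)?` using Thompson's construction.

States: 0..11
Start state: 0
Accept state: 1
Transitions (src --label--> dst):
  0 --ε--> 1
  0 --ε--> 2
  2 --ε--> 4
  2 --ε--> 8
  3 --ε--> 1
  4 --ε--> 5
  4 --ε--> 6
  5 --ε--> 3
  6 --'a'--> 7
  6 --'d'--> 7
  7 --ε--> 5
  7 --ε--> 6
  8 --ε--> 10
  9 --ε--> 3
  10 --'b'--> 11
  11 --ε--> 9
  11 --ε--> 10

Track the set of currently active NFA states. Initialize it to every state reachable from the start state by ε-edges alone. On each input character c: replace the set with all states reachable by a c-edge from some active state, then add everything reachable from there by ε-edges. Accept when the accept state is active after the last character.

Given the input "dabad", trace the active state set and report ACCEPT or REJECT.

S₀ = ε-closure({0}) = {0,1,2,3,4,5,6,8,10}
'd' @ 1: {1,3,5,6,7}  ✓accept
'a' @ 2: {1,3,5,6,7}  ✓accept
'b' @ 3: {}  — no active states
rest 'ad' ignored (set empty)
final: {}; accept 1 not in set

Answer: REJECT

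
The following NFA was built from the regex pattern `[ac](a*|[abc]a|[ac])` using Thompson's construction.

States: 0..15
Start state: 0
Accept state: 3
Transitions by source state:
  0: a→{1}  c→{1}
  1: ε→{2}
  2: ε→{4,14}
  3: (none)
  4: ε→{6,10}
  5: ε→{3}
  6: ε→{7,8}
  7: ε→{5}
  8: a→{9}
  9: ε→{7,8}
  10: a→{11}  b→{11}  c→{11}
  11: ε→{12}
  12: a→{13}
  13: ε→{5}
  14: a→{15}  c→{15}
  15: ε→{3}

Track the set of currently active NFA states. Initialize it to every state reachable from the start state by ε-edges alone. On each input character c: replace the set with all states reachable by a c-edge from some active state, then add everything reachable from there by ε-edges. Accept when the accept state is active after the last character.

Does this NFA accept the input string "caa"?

S₀ = ε-closure({0}) = {0}
'c' @ 1: {1,2,3,4,5,6,7,8,10,14}  [accepting]
'a' @ 2: {3,5,7,8,9,11,12,15}  [accepting]
'a' @ 3: {3,5,7,8,9,13}  [accepting]
final: {3,5,7,8,9,13}; accept 3 in set

Answer: ACCEPT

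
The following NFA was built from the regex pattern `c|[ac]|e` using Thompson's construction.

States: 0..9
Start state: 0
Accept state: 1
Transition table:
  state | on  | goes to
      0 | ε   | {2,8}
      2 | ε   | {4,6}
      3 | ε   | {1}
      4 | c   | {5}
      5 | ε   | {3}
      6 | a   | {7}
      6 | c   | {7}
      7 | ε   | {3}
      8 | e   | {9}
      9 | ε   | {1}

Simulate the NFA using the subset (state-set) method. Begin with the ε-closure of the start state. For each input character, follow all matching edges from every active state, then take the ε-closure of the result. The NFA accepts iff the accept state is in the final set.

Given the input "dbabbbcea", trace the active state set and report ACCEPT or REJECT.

Answer: REJECT

Trace:
S₀ = ε-closure({0}) = {0,2,4,6,8}
'd' @ 1: {}  — dead — no transitions
rest 'babbbcea' ignored (set empty)
final: {}; accept 1 not in set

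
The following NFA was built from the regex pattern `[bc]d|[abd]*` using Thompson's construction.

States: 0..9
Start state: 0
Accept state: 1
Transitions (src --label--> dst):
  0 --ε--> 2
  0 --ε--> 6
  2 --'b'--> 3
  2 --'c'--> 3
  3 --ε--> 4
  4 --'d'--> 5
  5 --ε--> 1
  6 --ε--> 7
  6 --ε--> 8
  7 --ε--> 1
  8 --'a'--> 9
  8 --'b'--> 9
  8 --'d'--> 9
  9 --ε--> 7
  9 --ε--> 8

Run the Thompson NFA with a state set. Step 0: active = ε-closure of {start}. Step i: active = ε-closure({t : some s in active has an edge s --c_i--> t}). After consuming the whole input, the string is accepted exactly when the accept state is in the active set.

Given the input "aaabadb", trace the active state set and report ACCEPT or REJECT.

initial (ε-close {0}): {0,1,2,6,7,8}
'a' @ 1: {1,7,8,9}  (accept∈set)
'a' @ 2: {1,7,8,9}  (accept∈set)
'a' @ 3: {1,7,8,9}  (accept∈set)
'b' @ 4: {1,7,8,9}  (accept∈set)
'a' @ 5: {1,7,8,9}  (accept∈set)
'd' @ 6: {1,7,8,9}  (accept∈set)
'b' @ 7: {1,7,8,9}  (accept∈set)
end set {1,7,8,9} — state 1 in

Answer: ACCEPT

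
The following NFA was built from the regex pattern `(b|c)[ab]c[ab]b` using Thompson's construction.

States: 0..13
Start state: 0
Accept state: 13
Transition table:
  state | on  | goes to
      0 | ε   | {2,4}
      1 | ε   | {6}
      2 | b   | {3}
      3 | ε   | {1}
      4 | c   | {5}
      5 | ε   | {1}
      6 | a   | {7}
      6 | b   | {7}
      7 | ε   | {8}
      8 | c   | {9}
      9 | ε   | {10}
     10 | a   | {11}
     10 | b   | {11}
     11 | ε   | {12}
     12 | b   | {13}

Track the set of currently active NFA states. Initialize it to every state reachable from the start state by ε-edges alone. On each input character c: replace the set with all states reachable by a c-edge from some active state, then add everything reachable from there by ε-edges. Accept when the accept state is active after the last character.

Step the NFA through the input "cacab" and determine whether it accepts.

Answer: ACCEPT

Steps:
S₀ = ε-closure({0}) = {0,2,4}
'c' @ 1: {1,5,6}
'a' @ 2: {7,8}
'c' @ 3: {9,10}
'a' @ 4: {11,12}
'b' @ 5: {13}  (accept∈set)
end set {13} — state 13 in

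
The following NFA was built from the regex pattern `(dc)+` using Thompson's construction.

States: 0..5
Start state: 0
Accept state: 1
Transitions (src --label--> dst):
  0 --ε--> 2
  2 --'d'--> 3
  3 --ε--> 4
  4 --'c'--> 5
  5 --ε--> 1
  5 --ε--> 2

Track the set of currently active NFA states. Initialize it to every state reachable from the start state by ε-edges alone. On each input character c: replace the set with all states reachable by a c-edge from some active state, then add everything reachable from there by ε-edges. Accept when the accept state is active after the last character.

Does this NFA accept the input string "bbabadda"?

S₀ = ε-closure({0}) = {0,2}
'b' @ 1: {}  — state set empty
rest 'babadda' ignored (set empty)
after full input: {}  (accept=1 not in)

Answer: REJECT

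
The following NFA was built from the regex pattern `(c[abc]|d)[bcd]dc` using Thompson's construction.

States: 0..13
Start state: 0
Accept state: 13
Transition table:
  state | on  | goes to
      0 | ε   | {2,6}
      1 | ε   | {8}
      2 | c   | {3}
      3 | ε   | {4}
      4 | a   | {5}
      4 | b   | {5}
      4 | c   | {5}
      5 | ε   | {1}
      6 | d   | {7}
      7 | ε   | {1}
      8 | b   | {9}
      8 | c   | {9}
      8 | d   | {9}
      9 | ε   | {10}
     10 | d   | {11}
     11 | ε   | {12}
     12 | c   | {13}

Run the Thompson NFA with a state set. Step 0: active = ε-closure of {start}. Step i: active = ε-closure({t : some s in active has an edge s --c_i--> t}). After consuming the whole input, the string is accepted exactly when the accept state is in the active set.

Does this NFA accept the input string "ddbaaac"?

Answer: REJECT

Derivation:
initial (ε-close {0}): {0,2,6}
'd' @ 1: {1,7,8}
'd' @ 2: {9,10}
'b' @ 3: {}  — no active states
rest 'aaac' ignored (set empty)
final: {}; accept 13 not in set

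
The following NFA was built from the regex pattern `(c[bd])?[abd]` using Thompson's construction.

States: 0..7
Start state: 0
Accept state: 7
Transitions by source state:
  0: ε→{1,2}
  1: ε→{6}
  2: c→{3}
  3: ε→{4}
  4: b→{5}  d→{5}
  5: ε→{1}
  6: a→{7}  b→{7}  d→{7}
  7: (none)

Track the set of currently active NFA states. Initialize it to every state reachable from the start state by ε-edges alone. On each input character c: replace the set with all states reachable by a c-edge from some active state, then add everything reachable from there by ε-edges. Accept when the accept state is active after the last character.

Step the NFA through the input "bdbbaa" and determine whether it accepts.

S₀ = ε-closure({0}) = {0,1,2,6}
'b' @ 1: {7}  [accepting]
'd' @ 2: {}  — dead — no transitions
rest 'bbaa' ignored (set empty)
end set {} — state 7 not in

Answer: REJECT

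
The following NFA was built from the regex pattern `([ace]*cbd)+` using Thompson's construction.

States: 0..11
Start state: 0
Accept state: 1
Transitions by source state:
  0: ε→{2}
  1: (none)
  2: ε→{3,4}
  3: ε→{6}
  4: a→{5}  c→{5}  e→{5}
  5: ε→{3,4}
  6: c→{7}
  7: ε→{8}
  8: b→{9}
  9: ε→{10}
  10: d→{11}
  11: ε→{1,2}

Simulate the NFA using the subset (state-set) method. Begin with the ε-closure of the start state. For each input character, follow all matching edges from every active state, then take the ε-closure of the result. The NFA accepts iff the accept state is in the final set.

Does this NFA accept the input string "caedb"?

Answer: REJECT

Trace:
S₀ = ε-closure({0}) = {0,2,3,4,6}
'c' @ 1: {3,4,5,6,7,8}
'a' @ 2: {3,4,5,6}
'e' @ 3: {3,4,5,6}
'd' @ 4: {}  — dead — no transitions
rest 'b' ignored (set empty)
after full input: {}  (accept=1 not in)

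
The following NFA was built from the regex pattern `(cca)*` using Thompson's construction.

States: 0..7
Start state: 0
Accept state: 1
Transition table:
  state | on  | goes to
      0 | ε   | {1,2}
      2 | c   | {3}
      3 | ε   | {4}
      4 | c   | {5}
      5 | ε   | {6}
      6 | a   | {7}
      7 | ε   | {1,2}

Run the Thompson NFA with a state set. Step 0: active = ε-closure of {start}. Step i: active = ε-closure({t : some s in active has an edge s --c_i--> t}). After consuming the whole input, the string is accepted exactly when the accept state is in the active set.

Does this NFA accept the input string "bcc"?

Answer: REJECT

Trace:
start: ε-closure({0}) = {0,1,2}
'b' @ 1: {}  — state set empty
rest 'cc' ignored (set empty)
end set {} — state 1 not in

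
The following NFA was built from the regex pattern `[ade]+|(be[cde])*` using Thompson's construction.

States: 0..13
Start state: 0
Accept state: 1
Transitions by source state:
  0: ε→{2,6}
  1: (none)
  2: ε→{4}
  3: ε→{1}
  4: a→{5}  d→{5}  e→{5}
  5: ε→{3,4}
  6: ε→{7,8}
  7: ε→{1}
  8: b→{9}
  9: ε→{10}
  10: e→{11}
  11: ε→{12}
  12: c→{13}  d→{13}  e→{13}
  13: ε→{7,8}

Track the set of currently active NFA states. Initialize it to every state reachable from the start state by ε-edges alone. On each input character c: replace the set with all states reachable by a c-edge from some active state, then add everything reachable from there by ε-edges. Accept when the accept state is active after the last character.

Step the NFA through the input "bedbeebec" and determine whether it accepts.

start: ε-closure({0}) = {0,1,2,4,6,7,8}
'b' @ 1: {9,10}
'e' @ 2: {11,12}
'd' @ 3: {1,7,8,13}  [accepting]
'b' @ 4: {9,10}
'e' @ 5: {11,12}
'e' @ 6: {1,7,8,13}  [accepting]
'b' @ 7: {9,10}
'e' @ 8: {11,12}
'c' @ 9: {1,7,8,13}  [accepting]
end set {1,7,8,13} — state 1 in

Answer: ACCEPT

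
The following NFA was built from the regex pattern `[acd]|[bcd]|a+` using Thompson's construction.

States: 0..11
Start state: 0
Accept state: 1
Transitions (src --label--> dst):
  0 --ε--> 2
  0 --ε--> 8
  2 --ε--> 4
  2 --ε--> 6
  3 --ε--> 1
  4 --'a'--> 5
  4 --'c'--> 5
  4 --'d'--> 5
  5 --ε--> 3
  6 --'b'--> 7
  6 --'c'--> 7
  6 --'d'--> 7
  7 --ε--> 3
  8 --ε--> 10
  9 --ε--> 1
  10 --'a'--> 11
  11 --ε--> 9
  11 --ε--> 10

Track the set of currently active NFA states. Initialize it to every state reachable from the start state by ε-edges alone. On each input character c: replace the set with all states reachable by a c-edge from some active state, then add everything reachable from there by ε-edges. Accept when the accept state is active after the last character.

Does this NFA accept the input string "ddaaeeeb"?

Answer: REJECT

Derivation:
start: ε-closure({0}) = {0,2,4,6,8,10}
'd' @ 1: {1,3,5,7}  [accepting]
'd' @ 2: {}  — dead — no transitions
rest 'aaeeeb' ignored (set empty)
end set {} — state 1 not in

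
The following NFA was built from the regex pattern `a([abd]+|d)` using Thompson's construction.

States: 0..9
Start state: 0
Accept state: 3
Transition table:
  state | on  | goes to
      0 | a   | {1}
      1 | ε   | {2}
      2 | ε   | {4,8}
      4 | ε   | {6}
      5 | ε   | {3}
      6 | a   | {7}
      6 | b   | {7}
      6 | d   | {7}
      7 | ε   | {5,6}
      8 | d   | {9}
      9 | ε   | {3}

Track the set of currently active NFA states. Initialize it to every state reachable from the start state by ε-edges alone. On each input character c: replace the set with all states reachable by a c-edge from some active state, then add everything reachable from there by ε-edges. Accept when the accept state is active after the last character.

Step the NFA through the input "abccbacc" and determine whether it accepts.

Answer: REJECT

Trace:
S₀ = ε-closure({0}) = {0}
'a' @ 1: {1,2,4,6,8}
'b' @ 2: {3,5,6,7}  [accepting]
'c' @ 3: {}  — state set empty
rest 'cbacc' ignored (set empty)
final: {}; accept 3 not in set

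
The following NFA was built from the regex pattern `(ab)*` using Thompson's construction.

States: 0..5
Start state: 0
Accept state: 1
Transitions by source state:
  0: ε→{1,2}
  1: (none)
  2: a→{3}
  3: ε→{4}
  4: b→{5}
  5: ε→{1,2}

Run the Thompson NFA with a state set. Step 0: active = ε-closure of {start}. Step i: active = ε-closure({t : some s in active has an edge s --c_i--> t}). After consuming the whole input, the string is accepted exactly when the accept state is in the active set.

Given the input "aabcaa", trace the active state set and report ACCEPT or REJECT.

S₀ = ε-closure({0}) = {0,1,2}
'a' @ 1: {3,4}
'a' @ 2: {}  — no active states
rest 'bcaa' ignored (set empty)
end set {} — state 1 not in

Answer: REJECT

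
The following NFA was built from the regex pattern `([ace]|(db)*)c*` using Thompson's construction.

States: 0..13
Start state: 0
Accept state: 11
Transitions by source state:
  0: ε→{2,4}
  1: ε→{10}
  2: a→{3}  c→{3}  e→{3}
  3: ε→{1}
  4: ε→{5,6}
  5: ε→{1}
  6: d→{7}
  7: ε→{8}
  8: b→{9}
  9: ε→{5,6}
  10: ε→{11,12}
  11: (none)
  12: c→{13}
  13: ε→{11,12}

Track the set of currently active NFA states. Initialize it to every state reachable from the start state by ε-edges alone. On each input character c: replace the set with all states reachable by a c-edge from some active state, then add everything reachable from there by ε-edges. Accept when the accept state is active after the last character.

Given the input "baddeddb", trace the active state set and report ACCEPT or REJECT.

initial (ε-close {0}): {0,1,2,4,5,6,10,11,12}
'b' @ 1: {}  — state set empty
rest 'addeddb' ignored (set empty)
end set {} — state 11 not in

Answer: REJECT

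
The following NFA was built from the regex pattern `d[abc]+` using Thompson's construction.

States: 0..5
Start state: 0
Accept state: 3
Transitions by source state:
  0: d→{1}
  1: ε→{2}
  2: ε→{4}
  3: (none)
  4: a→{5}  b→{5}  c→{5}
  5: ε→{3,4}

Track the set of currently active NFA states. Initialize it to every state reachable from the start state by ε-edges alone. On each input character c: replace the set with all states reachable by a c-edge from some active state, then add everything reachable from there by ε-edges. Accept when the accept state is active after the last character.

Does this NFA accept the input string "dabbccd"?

Answer: REJECT

Steps:
initial (ε-close {0}): {0}
'd' @ 1: {1,2,4}
'a' @ 2: {3,4,5}  [accepting]
'b' @ 3: {3,4,5}  [accepting]
'b' @ 4: {3,4,5}  [accepting]
'c' @ 5: {3,4,5}  [accepting]
'c' @ 6: {3,4,5}  [accepting]
'd' @ 7: {}  — state set empty
after full input: {}  (accept=3 not in)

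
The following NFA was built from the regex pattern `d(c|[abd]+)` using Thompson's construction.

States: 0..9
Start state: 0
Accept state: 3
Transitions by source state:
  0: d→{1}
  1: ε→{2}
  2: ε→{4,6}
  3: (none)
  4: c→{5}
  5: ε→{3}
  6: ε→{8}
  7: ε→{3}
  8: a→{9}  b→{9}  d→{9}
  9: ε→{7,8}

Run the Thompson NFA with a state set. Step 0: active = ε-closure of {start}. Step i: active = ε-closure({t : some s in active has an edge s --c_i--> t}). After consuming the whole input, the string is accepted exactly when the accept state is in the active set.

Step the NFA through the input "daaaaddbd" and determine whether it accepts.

S₀ = ε-closure({0}) = {0}
'd' @ 1: {1,2,4,6,8}
'a' @ 2: {3,7,8,9}  (accept∈set)
'a' @ 3: {3,7,8,9}  (accept∈set)
'a' @ 4: {3,7,8,9}  (accept∈set)
'a' @ 5: {3,7,8,9}  (accept∈set)
'd' @ 6: {3,7,8,9}  (accept∈set)
'd' @ 7: {3,7,8,9}  (accept∈set)
'b' @ 8: {3,7,8,9}  (accept∈set)
'd' @ 9: {3,7,8,9}  (accept∈set)
after full input: {3,7,8,9}  (accept=3 in)

Answer: ACCEPT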